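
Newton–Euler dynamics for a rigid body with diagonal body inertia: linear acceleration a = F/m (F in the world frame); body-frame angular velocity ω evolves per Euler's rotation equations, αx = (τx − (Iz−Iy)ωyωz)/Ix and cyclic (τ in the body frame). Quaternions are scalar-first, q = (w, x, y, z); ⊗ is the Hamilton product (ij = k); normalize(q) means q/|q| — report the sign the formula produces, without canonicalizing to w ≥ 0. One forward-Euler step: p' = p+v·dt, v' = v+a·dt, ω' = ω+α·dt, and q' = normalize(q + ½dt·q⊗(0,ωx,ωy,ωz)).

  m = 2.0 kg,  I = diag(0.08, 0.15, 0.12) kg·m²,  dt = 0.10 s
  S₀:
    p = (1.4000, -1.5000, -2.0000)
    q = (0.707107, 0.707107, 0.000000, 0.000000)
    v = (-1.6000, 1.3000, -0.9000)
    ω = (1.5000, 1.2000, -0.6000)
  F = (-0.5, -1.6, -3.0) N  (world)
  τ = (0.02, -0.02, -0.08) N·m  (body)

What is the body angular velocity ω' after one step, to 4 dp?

(τ − ω×Iω)/I = (-0.0200, -0.3733, -1.7167)
ω + α·dt = (1.4980, 1.1627, -0.7717)

ω' = (1.4980, 1.1627, -0.7717)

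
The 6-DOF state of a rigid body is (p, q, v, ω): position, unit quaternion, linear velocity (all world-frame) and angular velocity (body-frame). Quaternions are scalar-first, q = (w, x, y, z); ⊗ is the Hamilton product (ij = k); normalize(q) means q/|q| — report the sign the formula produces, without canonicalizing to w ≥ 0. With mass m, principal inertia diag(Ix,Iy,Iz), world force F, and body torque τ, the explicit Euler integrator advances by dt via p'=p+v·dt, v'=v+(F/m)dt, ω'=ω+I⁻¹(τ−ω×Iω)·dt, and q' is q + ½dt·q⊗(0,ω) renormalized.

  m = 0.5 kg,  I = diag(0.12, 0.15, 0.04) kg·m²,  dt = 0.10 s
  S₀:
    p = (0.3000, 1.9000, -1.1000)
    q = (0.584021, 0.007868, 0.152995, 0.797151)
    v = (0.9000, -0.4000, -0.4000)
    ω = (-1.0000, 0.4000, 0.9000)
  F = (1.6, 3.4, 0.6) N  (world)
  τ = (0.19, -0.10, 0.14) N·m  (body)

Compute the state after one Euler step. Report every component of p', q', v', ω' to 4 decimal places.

p' = (0.3900, 1.8600, -1.1400)
q' = (0.5441, -0.0303, 0.1242, 0.8292)
v' = (1.2200, 0.2800, -0.2800)
ω' = (-0.8087, 0.3813, 1.2800)

precession coupling ω×(Iω) = (-0.0396, -0.0720, -0.0120)
angular accel α = (1.9133, -0.1867, 3.8000)
ω + α·dt = (-0.8087, 0.3813, 1.2800)
Hamilton product q⊗(0,ω) = (-0.7707659, -0.7651859, -0.5706238, 0.6817611)
q' = normalize(q + ½dt·q⊗(0,ω)) = (0.5441, -0.0303, 0.1242, 0.8292)
linear accel F/m = (3.2000, 6.8000, 1.2000)
p + v·dt = (0.3900, 1.8600, -1.1400)
v' = v + a·dt = (1.2200, 0.2800, -0.2800)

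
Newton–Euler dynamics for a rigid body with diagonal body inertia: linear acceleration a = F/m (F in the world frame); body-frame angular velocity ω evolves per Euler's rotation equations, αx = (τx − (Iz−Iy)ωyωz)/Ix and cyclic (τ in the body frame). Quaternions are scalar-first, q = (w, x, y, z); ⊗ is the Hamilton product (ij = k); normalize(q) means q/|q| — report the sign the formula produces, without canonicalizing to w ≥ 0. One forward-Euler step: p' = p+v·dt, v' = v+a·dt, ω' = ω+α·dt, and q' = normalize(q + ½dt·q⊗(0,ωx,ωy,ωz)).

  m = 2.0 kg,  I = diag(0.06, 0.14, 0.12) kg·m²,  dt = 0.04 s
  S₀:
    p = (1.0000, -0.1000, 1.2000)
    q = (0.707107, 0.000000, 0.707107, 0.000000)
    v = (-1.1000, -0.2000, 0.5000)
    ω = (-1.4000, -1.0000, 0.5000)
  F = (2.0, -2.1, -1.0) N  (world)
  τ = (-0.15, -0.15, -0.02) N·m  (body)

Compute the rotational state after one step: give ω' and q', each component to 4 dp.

(τ − ω×Iω)/I = (-2.6667, -1.3714, -1.1000)
new body rate ω' = (-1.5067, -1.0549, 0.4560)
2q̇ = q⊗(0,ω) = (0.7071070, -0.6363963, -0.7071070, 1.3435033)
updated quaternion q' = (0.7208, -0.0127, 0.6925, 0.0269)

ω' = (-1.5067, -1.0549, 0.4560)
q' = (0.7208, -0.0127, 0.6925, 0.0269)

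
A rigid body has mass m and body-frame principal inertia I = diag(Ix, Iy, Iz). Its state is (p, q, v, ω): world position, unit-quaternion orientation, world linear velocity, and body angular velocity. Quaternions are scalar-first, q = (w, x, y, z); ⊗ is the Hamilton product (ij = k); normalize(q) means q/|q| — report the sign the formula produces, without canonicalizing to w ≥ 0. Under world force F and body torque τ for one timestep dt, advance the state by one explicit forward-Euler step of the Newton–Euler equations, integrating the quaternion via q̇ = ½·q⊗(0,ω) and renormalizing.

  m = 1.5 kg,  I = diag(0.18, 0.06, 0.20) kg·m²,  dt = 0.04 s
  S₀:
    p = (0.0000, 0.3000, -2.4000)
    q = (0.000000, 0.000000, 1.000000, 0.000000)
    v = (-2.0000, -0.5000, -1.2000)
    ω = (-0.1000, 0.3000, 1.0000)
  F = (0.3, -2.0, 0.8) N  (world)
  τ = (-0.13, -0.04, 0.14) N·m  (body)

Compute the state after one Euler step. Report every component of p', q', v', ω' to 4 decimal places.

α = I⁻¹(τ − ω×Iω) = (-0.9556, -0.7000, 0.6820)
ω + α·dt = (-0.1382, 0.2720, 1.0273)
2q̇ = q⊗(0,ω) = (-0.3000000, 1.0000000, 0.0000000, 0.1000000)
updated quaternion q' = (-0.0060, 0.0200, 0.9998, 0.0020)
p' = p + v·dt = (-0.0800, 0.2800, -2.4480)
new velocity v' = (-1.9920, -0.5533, -1.1787)

p' = (-0.0800, 0.2800, -2.4480)
q' = (-0.0060, 0.0200, 0.9998, 0.0020)
v' = (-1.9920, -0.5533, -1.1787)
ω' = (-0.1382, 0.2720, 1.0273)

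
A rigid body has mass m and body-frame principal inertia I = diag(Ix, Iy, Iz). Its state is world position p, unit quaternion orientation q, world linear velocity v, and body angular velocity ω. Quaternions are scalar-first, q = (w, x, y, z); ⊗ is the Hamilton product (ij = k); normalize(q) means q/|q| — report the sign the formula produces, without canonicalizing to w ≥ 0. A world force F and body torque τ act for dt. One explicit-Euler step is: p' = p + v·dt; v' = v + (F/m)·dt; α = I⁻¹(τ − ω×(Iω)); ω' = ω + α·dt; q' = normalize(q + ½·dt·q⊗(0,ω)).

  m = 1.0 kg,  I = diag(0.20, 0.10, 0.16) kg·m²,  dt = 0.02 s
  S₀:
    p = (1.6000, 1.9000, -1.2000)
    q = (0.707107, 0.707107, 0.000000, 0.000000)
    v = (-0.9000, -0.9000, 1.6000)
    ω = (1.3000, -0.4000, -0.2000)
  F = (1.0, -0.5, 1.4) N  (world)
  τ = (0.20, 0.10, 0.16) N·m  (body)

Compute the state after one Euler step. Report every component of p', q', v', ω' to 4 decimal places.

p' = (1.5820, 1.8820, -1.1680)
q' = (0.6978, 0.7162, -0.0014, -0.0042)
v' = (-0.8800, -0.9100, 1.6280)
ω' = (1.3195, -0.3779, -0.1865)

new position p' = (1.5820, 1.8820, -1.1680)
v + (F/m)dt = (-0.8800, -0.9100, 1.6280)
α = I⁻¹(τ − ω×Iω) = (0.9760, 1.1040, 0.6750)
ω + α·dt = (1.3195, -0.3779, -0.1865)
Hamilton product q⊗(0,ω) = (-0.9192391, 0.9192391, -0.1414214, -0.4242642)
updated quaternion q' = (0.6978, 0.7162, -0.0014, -0.0042)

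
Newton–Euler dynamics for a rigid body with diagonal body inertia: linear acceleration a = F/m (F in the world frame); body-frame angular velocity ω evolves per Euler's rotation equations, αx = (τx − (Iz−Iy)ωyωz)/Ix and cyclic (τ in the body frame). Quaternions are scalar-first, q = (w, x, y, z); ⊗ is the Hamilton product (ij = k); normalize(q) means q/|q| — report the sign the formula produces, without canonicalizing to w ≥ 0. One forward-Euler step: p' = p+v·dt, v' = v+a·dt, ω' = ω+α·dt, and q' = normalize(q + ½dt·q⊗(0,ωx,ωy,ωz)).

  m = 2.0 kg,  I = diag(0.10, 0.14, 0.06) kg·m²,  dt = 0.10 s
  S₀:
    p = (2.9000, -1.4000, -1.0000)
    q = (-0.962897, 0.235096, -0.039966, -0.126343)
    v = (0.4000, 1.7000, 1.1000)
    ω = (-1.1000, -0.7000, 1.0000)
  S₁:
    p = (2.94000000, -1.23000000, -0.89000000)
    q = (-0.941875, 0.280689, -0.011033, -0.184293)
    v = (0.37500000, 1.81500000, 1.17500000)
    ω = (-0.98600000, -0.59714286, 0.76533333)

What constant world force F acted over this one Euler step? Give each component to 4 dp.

F = (-0.5000, 2.3000, 1.5000)

Δv = v₁−v₀ = (-0.02500000, 0.11500000, 0.07500000)
F = m·Δv/dt = (-0.5000, 2.3000, 1.5000)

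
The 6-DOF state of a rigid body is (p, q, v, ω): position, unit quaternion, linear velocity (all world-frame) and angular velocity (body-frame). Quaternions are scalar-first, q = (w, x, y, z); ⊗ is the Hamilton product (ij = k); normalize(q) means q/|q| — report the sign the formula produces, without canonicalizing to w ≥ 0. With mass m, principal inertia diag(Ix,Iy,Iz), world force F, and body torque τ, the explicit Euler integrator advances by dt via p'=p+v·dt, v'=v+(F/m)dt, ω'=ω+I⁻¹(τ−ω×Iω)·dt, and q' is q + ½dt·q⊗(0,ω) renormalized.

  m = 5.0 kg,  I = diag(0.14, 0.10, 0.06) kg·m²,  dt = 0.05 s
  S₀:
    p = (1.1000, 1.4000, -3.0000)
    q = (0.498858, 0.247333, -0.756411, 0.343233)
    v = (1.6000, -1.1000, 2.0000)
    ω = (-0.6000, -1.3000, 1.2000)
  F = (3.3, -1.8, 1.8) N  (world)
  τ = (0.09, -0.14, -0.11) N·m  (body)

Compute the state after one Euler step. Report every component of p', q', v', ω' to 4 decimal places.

ω×(Iω) gyroscopic = (0.0624, -0.0576, -0.0312)
(τ − ω×Iω)/I = (0.1971, -0.8240, -1.3133)
ω' = ω + α·dt = (-0.5901, -1.3412, 1.1343)
Hamilton product q⊗(0,ω) = (-1.2468141, -0.7608051, -1.1512548, -0.1767499)
q + ½dt·q⊗(0,ω), renormalized = (0.4672, 0.2281, -0.7843, 0.3384)
a = F/m = (0.6600, -0.3600, 0.3600)
p + v·dt = (1.1800, 1.3450, -2.9000)
new velocity v' = (1.6330, -1.1180, 2.0180)

p' = (1.1800, 1.3450, -2.9000)
q' = (0.4672, 0.2281, -0.7843, 0.3384)
v' = (1.6330, -1.1180, 2.0180)
ω' = (-0.5901, -1.3412, 1.1343)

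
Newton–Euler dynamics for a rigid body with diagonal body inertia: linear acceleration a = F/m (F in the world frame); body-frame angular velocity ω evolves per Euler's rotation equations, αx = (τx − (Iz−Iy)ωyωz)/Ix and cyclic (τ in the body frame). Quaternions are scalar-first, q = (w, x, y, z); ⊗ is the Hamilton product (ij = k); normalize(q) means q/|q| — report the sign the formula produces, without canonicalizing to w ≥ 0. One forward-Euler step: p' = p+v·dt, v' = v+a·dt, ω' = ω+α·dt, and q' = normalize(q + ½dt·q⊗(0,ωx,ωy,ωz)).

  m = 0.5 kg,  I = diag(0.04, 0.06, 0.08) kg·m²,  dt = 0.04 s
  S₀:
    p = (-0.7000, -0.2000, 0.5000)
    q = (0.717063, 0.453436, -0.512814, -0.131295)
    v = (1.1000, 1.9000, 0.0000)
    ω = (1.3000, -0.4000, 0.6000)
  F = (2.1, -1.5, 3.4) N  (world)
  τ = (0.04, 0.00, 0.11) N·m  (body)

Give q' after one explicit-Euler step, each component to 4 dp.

q⊗(0,ω) = (-0.7158154, 0.5719755, -0.7295703, 0.9155216)
q + ½dt·q⊗(0,ω), renormalized = (0.7024, 0.4647, -0.5272, -0.1129)

q' = (0.7024, 0.4647, -0.5272, -0.1129)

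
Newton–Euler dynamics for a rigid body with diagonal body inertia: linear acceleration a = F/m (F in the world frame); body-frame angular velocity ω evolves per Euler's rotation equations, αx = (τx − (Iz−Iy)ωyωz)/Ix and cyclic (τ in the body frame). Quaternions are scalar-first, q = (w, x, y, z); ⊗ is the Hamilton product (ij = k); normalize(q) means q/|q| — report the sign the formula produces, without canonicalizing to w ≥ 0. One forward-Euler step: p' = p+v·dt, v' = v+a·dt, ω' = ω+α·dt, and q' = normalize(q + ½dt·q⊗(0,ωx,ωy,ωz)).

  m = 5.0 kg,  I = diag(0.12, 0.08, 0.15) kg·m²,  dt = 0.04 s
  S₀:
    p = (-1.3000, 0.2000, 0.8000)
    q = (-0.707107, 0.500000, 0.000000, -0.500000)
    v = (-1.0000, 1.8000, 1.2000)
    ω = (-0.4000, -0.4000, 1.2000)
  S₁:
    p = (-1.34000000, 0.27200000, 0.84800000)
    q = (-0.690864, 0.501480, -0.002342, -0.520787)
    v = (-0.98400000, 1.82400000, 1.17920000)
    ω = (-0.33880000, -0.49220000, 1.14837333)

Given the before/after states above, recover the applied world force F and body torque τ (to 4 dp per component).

F = (2.0000, 3.0000, -2.6000)
τ = (0.1500, -0.1700, -0.2000)

v₁ − v₀ = (0.01600000, 0.02400000, -0.02080000)
m·(v₁−v₀)/dt = (2.0000, 3.0000, -2.6000)
ω₁ − ω₀ = (0.06120000, -0.09220000, -0.05162667)
gyro term ω₀×Iω₀ = (-0.0336, 0.0144, -0.0064)
I·α + gyro = (0.1500, -0.1700, -0.2000)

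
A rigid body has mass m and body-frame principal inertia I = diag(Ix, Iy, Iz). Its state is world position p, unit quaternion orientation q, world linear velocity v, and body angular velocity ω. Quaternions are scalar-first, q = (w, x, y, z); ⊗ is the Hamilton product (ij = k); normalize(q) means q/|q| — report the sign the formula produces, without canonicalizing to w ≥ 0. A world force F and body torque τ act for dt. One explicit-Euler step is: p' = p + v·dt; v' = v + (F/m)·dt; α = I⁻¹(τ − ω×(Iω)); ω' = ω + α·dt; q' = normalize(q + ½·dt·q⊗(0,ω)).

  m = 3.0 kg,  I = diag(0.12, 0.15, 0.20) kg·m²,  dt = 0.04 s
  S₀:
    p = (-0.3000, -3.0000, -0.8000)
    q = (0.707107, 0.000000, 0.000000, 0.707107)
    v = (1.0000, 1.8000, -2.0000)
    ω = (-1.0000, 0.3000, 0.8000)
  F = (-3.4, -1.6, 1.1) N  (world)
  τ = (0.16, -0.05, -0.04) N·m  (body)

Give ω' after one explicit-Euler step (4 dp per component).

α = I⁻¹(τ − ω×Iω) = (1.2333, -0.7600, -0.1550)
ω + α·dt = (-0.9507, 0.2696, 0.7938)

ω' = (-0.9507, 0.2696, 0.7938)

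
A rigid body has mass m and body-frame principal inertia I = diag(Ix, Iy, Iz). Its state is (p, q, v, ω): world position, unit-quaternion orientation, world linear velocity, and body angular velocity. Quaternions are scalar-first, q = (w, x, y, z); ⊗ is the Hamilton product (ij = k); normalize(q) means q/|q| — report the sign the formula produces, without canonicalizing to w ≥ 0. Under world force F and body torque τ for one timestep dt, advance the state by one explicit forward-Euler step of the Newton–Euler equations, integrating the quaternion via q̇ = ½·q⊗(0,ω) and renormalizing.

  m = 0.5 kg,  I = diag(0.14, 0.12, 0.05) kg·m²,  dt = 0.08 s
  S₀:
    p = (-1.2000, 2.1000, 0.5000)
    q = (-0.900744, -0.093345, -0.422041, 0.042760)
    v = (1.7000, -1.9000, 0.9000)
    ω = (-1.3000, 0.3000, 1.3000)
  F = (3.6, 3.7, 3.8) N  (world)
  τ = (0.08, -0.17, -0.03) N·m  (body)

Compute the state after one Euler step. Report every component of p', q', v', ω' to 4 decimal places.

angular accel α = (0.7664, -0.1492, -0.7560)
new body rate ω' = (-1.2387, 0.2881, 1.2395)
2q̇ = q⊗(0,ω) = (-0.0503242, 0.6094859, -0.2044627, -1.7476240)
updated quaternion q' = (-0.9003, -0.0688, -0.4290, -0.0271)
new position p' = (-1.0640, 1.9480, 0.5720)
new velocity v' = (2.2760, -1.3080, 1.5080)

p' = (-1.0640, 1.9480, 0.5720)
q' = (-0.9003, -0.0688, -0.4290, -0.0271)
v' = (2.2760, -1.3080, 1.5080)
ω' = (-1.2387, 0.2881, 1.2395)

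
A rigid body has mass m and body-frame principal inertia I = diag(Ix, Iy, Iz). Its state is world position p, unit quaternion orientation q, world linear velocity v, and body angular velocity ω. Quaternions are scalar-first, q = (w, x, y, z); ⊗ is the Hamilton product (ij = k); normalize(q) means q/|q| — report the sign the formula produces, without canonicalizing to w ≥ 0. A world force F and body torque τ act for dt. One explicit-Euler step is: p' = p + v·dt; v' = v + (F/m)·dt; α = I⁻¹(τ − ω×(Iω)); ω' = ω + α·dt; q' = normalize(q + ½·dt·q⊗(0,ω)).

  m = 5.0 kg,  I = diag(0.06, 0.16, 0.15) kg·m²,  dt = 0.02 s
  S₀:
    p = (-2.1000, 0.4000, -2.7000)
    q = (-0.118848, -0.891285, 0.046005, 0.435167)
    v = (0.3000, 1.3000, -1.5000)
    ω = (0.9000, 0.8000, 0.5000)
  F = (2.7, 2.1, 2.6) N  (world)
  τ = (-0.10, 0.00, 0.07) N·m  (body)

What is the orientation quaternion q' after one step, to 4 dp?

q⊗(0,ω) = (0.5477690, -0.4320943, 0.7422144, -0.8138565)
updated quaternion q' = (-0.1134, -0.8955, 0.0534, 0.4270)

q' = (-0.1134, -0.8955, 0.0534, 0.4270)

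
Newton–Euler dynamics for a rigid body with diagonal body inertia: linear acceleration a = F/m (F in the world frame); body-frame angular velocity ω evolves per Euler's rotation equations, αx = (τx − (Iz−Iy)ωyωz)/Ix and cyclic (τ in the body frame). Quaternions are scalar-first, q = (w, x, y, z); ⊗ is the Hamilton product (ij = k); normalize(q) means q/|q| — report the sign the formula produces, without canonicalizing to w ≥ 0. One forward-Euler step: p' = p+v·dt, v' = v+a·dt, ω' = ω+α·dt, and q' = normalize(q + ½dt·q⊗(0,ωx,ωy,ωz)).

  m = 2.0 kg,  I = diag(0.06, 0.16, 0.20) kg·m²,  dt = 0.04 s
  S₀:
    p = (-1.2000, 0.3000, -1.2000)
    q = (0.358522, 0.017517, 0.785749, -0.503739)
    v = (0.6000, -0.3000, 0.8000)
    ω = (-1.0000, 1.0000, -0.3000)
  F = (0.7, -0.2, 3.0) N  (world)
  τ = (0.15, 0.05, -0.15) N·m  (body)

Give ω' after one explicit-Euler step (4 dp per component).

ω' = (-0.8920, 1.0230, -0.3100)

α = I⁻¹(τ − ω×Iω) = (2.7000, 0.5750, -0.2500)
ω' = ω + α·dt = (-0.8920, 1.0230, -0.3100)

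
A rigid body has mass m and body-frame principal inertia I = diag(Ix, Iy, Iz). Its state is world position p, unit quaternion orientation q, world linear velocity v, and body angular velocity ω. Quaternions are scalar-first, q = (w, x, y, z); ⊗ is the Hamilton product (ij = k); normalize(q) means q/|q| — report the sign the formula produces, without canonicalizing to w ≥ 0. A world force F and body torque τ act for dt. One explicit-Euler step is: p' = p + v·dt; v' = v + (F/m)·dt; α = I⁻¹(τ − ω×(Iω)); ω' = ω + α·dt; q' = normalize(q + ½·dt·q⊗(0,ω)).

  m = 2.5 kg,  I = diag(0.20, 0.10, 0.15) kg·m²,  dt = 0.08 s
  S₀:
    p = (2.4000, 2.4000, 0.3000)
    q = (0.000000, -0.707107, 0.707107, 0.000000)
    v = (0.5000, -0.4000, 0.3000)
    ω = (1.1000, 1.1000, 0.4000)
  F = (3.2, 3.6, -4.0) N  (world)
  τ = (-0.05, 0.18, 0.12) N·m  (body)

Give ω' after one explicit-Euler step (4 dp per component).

precession coupling ω×(Iω) = (0.0220, 0.0220, -0.1210)
(τ − ω×Iω)/I = (-0.3600, 1.5800, 1.6067)
new body rate ω' = (1.0712, 1.2264, 0.5285)

ω' = (1.0712, 1.2264, 0.5285)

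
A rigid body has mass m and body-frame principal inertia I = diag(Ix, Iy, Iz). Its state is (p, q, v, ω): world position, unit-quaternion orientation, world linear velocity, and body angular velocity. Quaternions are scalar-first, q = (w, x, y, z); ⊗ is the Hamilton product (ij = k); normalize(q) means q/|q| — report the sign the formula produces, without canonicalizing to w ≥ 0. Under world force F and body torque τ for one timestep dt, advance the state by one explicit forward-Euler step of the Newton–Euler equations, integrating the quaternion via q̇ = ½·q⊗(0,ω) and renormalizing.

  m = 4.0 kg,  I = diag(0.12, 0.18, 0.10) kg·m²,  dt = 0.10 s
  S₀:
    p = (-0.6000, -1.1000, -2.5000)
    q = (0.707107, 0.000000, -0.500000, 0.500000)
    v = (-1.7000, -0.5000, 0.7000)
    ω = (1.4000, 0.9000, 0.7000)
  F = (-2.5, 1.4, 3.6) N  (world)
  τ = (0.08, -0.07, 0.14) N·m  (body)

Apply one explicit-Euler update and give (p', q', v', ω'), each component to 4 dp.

p' = (-0.7700, -1.1500, -2.4300)
q' = (0.7092, 0.0095, -0.4314, 0.5575)
v' = (-1.7625, -0.4650, 0.7900)
ω' = (1.5087, 0.8502, 0.7644)

a = (-0.6250, 0.3500, 0.9000)
p' = p + v·dt = (-0.7700, -1.1500, -2.4300)
new velocity v' = (-1.7625, -0.4650, 0.7900)
gyro term ω×Iω = (-0.0504, 0.0196, 0.0756)
angular accel α = (1.0867, -0.4978, 0.6440)
new body rate ω' = (1.5087, 0.8502, 0.7644)
Hamilton product q⊗(0,ω) = (0.1000000, 0.1899498, 1.3363963, 1.1949749)
updated quaternion q' = (0.7092, 0.0095, -0.4314, 0.5575)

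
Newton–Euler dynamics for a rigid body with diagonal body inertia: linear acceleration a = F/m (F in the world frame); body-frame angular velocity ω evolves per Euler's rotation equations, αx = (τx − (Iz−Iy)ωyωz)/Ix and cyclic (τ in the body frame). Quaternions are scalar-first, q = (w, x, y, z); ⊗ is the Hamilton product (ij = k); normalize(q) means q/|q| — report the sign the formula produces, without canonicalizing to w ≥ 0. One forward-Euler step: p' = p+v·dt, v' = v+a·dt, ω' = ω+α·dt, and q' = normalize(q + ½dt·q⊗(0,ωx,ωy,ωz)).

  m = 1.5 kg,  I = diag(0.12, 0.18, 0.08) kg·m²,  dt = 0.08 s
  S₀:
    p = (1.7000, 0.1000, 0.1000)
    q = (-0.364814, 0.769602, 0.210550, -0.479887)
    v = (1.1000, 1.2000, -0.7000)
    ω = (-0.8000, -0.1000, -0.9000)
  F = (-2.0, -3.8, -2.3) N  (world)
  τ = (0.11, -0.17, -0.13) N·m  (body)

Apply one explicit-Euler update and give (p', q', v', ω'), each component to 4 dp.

p' = (1.7880, 0.1960, 0.0440)
q' = (-0.3562, 0.7709, 0.2548, -0.4626)
v' = (0.9933, 0.9973, -0.8227)
ω' = (-0.7207, -0.1884, -1.0348)

p + v·dt = (1.7880, 0.1960, 0.0440)
v + (F/m)dt = (0.9933, 0.9973, -0.8227)
angular accel α = (0.9917, -1.1044, -1.6850)
ω' = ω + α·dt = (-0.7207, -0.1884, -1.0348)
2q̇ = q⊗(0,ω) = (0.2048383, 0.0543675, 1.1130328, 0.4198124)
q' = normalize(q + ½dt·q⊗(0,ω)) = (-0.3562, 0.7709, 0.2548, -0.4626)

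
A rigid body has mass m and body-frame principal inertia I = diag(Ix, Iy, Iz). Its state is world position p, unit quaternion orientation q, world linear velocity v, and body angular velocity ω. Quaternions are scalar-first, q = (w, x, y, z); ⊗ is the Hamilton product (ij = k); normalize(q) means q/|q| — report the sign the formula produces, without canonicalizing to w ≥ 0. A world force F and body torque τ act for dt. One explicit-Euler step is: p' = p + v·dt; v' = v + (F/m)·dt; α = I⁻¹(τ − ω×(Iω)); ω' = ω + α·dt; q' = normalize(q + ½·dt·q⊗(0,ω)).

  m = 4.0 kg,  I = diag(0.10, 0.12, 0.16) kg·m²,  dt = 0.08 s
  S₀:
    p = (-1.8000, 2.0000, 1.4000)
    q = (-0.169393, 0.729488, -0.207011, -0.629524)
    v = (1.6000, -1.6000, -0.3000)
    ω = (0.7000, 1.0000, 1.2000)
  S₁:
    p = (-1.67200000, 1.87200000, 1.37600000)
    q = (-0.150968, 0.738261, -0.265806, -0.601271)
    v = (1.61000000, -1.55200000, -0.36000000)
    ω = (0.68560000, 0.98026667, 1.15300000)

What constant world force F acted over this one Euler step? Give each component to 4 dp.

F = (0.5000, 2.4000, -3.0000)

velocity change Δv = (0.01000000, 0.04800000, -0.06000000)
F = m·Δv/dt = (0.5000, 2.4000, -3.0000)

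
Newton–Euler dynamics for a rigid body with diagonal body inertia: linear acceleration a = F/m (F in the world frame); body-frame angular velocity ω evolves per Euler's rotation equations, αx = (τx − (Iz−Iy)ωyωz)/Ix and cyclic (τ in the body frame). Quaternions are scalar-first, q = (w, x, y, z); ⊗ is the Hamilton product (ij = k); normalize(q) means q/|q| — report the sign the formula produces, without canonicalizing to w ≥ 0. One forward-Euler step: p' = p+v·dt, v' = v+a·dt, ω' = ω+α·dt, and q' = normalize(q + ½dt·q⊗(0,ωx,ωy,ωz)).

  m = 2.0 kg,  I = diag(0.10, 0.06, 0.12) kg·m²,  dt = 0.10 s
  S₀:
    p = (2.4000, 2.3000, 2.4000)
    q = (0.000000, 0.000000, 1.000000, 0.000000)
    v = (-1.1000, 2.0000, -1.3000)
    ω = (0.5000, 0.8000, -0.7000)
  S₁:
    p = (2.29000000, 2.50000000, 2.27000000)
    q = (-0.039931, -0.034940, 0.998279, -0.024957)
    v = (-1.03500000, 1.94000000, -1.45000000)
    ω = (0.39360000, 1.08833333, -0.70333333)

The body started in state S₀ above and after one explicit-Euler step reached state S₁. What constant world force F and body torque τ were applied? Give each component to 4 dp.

rate change Δω = (-0.10640000, 0.28833333, -0.00333333)
I·α + gyro = (-0.1400, 0.1800, -0.0200)
velocity change Δv = (0.06500000, -0.06000000, -0.15000000)
m·(v₁−v₀)/dt = (1.3000, -1.2000, -3.0000)

F = (1.3000, -1.2000, -3.0000)
τ = (-0.1400, 0.1800, -0.0200)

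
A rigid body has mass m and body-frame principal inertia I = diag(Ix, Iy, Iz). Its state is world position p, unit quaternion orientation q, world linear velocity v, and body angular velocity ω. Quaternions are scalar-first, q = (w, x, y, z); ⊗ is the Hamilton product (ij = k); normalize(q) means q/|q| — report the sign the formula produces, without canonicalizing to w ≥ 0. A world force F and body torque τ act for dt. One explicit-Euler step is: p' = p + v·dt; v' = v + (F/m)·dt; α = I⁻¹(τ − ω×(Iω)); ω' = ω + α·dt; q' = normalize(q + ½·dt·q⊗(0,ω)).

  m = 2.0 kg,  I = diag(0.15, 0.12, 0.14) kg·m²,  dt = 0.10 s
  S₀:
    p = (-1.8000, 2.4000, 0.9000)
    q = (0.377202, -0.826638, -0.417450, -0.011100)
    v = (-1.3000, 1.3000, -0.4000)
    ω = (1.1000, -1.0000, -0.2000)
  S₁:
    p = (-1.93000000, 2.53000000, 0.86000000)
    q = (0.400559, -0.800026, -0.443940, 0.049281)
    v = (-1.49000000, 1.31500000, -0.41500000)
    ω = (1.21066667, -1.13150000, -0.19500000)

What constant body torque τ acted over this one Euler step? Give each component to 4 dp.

τ = (0.1700, -0.1600, 0.0400)

rate change Δω = (0.11066667, -0.13150000, 0.00500000)
I·α + gyro = (0.1700, -0.1600, 0.0400)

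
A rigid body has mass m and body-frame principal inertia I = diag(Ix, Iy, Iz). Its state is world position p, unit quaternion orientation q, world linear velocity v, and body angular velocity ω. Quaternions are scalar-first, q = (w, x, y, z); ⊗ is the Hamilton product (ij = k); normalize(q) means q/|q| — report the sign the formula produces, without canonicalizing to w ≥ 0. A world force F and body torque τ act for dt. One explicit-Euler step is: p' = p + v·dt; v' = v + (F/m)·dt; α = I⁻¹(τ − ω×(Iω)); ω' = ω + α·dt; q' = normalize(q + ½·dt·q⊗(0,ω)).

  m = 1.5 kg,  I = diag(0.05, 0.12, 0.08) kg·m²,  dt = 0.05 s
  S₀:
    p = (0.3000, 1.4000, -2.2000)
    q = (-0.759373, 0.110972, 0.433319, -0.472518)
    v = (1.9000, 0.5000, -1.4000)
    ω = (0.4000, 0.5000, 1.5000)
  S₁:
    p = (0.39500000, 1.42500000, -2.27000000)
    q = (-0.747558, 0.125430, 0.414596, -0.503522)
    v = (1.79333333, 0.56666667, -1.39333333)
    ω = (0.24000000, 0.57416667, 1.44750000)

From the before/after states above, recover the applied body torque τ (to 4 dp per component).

Δω = ω₁−ω₀ = (-0.16000000, 0.07416667, -0.05250000)
τ = I·(Δω/dt) + ω₀×(Iω₀) = (-0.1900, 0.1600, -0.0700)

τ = (-0.1900, 0.1600, -0.0700)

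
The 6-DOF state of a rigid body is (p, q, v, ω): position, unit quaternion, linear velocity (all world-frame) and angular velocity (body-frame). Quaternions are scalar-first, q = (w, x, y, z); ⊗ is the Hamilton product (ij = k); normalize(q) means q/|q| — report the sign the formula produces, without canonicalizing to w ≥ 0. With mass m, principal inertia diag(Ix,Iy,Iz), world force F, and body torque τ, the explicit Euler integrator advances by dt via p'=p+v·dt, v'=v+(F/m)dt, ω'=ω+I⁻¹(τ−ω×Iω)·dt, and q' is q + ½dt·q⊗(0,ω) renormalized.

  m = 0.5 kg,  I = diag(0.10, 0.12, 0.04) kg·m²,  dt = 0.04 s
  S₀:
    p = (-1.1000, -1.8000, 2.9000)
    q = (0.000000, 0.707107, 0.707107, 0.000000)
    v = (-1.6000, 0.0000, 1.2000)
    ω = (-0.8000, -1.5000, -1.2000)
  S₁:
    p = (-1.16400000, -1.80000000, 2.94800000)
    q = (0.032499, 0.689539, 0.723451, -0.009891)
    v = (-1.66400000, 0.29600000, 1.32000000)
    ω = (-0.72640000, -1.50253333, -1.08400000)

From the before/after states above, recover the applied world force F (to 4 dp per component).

v₁ − v₀ = (-0.06400000, 0.29600000, 0.12000000)
F = m·Δv/dt = (-0.8000, 3.7000, 1.5000)

F = (-0.8000, 3.7000, 1.5000)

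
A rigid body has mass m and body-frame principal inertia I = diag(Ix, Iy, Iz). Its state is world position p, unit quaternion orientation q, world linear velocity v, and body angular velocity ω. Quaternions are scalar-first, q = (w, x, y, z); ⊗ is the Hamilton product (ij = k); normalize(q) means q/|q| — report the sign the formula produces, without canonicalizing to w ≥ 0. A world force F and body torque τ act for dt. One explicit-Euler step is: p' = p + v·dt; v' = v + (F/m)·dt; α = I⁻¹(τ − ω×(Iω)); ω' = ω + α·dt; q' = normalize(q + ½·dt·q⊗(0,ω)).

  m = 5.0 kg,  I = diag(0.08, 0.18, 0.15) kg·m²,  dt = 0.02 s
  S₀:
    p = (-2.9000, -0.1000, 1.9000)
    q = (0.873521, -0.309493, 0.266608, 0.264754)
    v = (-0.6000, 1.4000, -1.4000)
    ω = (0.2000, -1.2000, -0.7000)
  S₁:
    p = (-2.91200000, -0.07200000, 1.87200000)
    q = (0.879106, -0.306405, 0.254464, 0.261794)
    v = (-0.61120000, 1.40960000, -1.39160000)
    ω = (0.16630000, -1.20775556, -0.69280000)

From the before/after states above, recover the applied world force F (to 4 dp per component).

F = (-2.8000, 2.4000, 2.1000)

velocity change Δv = (-0.01120000, 0.00960000, 0.00840000)
m·(v₁−v₀)/dt = (-2.8000, 2.4000, 2.1000)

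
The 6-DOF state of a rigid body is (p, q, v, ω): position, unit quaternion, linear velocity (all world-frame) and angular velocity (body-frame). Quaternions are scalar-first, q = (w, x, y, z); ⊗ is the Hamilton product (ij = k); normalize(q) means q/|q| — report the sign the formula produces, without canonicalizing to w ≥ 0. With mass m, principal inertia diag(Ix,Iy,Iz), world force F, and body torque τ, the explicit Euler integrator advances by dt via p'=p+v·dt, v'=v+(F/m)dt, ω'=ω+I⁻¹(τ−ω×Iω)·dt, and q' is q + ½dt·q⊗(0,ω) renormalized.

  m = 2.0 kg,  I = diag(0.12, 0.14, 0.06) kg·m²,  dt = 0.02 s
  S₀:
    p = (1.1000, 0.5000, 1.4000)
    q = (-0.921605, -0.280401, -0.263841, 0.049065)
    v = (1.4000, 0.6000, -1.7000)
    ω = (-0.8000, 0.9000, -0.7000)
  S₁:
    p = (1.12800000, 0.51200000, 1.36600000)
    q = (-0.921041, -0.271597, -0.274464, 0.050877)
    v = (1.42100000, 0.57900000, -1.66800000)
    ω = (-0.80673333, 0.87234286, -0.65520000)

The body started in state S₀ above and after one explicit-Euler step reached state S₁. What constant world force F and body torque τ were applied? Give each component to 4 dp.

F = (2.1000, -2.1000, 3.2000)
τ = (0.0100, -0.1600, 0.1200)

rate change Δω = (-0.00673333, -0.02765714, 0.04480000)
precession coupling = (0.0504, 0.0336, -0.0144)
τ = I·(Δω/dt) + ω₀×(Iω₀) = (0.0100, -0.1600, 0.1200)
velocity change Δv = (0.02100000, -0.02100000, 0.03200000)
applied force F = (2.1000, -2.1000, 3.2000)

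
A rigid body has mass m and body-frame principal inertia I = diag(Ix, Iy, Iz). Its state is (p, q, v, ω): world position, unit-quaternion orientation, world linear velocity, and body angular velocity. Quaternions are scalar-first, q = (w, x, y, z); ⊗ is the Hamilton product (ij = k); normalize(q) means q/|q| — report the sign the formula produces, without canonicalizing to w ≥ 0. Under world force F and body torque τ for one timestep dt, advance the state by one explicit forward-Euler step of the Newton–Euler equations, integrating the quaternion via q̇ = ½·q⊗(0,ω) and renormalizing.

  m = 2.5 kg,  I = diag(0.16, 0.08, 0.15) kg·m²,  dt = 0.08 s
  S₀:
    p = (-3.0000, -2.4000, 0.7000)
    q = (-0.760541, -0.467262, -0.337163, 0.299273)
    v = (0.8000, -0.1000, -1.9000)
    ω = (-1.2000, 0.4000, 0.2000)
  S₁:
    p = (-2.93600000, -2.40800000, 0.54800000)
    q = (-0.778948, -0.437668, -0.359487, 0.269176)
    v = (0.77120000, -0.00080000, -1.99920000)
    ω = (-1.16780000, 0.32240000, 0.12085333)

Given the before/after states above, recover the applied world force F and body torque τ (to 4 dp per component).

velocity change Δv = (-0.02880000, 0.09920000, -0.09920000)
applied force F = (-0.9000, 3.1000, -3.1000)
Δω = ω₁−ω₀ = (0.03220000, -0.07760000, -0.07914667)
precession coupling = (0.0056, -0.0024, 0.0384)
τ = I·(Δω/dt) + ω₀×(Iω₀) = (0.0700, -0.0800, -0.1100)

F = (-0.9000, 3.1000, -3.1000)
τ = (0.0700, -0.0800, -0.1100)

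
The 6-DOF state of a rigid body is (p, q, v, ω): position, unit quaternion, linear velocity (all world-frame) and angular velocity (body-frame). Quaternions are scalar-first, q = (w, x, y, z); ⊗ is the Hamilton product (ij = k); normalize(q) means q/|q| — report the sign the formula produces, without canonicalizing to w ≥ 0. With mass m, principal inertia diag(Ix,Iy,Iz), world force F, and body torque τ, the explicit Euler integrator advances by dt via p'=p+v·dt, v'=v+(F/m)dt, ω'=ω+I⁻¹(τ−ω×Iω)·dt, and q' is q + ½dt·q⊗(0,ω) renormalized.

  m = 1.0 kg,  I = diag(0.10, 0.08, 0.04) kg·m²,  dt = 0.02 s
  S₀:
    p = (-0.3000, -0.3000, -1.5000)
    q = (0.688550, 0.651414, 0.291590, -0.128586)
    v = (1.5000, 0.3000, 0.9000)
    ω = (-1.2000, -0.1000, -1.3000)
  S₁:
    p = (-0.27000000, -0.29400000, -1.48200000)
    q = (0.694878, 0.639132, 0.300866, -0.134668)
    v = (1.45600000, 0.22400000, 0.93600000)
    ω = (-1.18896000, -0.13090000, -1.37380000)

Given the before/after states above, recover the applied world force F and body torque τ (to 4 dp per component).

rate change Δω = (0.01104000, -0.03090000, -0.07380000)
gyro term ω₀×Iω₀ = (-0.0052, 0.0936, -0.0024)
τ = I·(Δω/dt) + ω₀×(Iω₀) = (0.0500, -0.0300, -0.1500)
v₁ − v₀ = (-0.04400000, -0.07600000, 0.03600000)
m·(v₁−v₀)/dt = (-2.2000, -3.8000, 1.8000)

F = (-2.2000, -3.8000, 1.8000)
τ = (0.0500, -0.0300, -0.1500)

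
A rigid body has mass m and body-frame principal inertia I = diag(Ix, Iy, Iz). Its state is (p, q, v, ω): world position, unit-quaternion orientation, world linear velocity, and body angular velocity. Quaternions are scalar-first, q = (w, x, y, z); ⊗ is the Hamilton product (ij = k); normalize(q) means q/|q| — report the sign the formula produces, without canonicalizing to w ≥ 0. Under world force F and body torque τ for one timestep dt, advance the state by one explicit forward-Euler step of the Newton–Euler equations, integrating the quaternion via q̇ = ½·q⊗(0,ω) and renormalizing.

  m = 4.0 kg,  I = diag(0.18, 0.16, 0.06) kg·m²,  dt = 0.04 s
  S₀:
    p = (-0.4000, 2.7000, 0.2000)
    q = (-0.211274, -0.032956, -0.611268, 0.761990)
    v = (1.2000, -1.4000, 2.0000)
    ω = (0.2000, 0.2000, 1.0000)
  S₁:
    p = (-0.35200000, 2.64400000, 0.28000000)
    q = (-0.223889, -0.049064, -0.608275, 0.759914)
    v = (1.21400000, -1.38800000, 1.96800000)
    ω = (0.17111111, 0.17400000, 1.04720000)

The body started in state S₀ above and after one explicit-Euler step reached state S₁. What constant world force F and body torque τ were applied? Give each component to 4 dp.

F = (1.4000, 1.2000, -3.2000)
τ = (-0.1500, -0.0800, 0.0700)

Δv = v₁−v₀ = (0.01400000, 0.01200000, -0.03200000)
F = m·Δv/dt = (1.4000, 1.2000, -3.2000)
ω₁ − ω₀ = (-0.02888889, -0.02600000, 0.04720000)
τ = I·(Δω/dt) + ω₀×(Iω₀) = (-0.1500, -0.0800, 0.0700)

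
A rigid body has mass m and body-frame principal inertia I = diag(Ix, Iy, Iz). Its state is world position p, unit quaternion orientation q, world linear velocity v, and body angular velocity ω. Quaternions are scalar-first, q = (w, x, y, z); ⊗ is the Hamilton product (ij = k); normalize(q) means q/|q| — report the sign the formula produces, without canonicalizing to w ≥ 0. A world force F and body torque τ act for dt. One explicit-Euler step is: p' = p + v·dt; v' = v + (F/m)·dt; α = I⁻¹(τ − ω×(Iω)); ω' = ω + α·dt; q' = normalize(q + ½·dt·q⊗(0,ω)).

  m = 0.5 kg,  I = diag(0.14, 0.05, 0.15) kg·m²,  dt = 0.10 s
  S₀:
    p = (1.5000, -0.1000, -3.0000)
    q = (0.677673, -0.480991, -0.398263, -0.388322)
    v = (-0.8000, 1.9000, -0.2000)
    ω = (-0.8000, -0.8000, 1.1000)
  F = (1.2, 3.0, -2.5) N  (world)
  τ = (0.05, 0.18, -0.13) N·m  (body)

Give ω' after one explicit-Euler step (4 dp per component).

angular accel α = (0.9857, 3.4240, -0.4827)
ω' = ω + α·dt = (-0.7014, -0.4576, 1.0517)

ω' = (-0.7014, -0.4576, 1.0517)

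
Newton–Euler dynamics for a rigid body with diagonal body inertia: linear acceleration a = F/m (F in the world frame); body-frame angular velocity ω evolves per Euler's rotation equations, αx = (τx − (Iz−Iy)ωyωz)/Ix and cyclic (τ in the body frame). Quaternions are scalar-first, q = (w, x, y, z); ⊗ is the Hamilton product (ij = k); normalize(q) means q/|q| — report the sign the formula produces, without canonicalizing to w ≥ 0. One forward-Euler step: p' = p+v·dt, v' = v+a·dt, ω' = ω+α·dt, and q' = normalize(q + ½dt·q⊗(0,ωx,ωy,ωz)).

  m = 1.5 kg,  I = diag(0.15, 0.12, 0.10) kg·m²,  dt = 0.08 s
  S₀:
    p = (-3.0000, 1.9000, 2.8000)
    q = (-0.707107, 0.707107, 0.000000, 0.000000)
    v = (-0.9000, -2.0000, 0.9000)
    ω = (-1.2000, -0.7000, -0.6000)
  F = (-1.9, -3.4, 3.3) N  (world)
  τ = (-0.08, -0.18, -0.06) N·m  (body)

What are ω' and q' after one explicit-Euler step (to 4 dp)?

ω×(Iω) gyroscopic = (-0.0084, 0.0360, -0.0252)
angular accel α = (-0.4773, -1.8000, -0.3480)
new body rate ω' = (-1.2382, -0.8440, -0.6278)
Hamilton product q⊗(0,ω) = (0.8485284, 0.8485284, 0.9192391, -0.0707107)
q + ½dt·q⊗(0,ω), renormalized = (-0.6719, 0.7397, 0.0367, -0.0028)

ω' = (-1.2382, -0.8440, -0.6278)
q' = (-0.6719, 0.7397, 0.0367, -0.0028)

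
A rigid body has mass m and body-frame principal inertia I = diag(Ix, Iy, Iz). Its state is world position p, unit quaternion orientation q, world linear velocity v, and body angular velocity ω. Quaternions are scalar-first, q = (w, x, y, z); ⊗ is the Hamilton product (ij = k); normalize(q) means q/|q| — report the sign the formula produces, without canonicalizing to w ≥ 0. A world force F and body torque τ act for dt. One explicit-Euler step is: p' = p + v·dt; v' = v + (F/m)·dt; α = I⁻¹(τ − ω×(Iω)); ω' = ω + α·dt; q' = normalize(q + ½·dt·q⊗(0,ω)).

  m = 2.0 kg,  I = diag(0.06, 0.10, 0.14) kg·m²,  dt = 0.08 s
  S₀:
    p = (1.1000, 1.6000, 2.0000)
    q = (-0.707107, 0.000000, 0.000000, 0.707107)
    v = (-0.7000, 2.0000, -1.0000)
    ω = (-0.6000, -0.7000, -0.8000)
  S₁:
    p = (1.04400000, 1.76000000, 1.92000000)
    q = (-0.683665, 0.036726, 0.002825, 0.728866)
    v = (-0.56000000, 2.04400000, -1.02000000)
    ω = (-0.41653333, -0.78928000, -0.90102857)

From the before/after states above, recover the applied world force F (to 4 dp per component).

F = (3.5000, 1.1000, -0.5000)

velocity change Δv = (0.14000000, 0.04400000, -0.02000000)
m·(v₁−v₀)/dt = (3.5000, 1.1000, -0.5000)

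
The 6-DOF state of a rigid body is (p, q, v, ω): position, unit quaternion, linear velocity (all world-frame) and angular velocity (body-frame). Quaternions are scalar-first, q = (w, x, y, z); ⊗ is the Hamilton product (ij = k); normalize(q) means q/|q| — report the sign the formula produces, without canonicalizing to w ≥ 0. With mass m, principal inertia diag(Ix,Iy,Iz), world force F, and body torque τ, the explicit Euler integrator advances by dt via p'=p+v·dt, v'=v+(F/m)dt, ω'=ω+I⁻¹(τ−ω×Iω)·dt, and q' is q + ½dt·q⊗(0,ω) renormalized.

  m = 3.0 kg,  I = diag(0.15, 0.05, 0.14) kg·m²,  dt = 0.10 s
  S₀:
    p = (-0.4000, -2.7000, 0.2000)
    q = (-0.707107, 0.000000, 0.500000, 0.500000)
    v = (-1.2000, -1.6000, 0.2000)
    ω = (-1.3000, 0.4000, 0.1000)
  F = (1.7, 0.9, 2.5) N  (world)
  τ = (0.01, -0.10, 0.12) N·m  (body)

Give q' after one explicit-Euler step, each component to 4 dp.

q' = (-0.7179, 0.0384, 0.4523, 0.5277)

q⊗(0,ω) = (-0.2500000, 0.7692391, -0.9328428, 0.5792893)
updated quaternion q' = (-0.7179, 0.0384, 0.4523, 0.5277)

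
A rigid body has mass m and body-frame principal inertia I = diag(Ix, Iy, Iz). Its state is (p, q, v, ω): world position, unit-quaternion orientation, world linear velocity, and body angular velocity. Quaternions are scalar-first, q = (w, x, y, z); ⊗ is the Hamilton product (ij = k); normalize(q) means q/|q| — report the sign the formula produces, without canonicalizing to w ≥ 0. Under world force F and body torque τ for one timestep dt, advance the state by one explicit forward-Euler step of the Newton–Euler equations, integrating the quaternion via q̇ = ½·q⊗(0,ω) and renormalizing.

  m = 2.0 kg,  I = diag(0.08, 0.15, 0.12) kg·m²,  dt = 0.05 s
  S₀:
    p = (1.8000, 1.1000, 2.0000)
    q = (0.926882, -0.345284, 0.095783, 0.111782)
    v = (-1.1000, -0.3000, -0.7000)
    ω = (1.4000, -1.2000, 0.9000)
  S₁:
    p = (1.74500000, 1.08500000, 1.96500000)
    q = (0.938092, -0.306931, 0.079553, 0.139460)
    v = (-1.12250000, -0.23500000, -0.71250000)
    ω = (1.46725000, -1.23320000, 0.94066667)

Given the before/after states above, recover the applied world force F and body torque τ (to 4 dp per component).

F = (-0.9000, 2.6000, -0.5000)
τ = (0.1400, -0.1500, -0.0200)

v₁ − v₀ = (-0.02250000, 0.06500000, -0.01250000)
m·(v₁−v₀)/dt = (-0.9000, 2.6000, -0.5000)
rate change Δω = (0.06725000, -0.03320000, 0.04066667)
ω₀×(Iω₀) = (0.0324, -0.0504, -0.1176)
I·α + gyro = (0.1400, -0.1500, -0.0200)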